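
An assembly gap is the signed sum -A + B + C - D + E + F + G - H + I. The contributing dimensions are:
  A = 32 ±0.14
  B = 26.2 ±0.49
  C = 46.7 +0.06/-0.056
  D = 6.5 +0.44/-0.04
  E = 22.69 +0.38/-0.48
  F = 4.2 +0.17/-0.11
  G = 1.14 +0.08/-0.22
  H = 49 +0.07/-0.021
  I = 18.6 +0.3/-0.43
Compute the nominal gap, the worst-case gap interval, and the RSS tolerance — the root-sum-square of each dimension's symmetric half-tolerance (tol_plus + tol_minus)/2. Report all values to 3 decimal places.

nominal=32.030 wc=[29.594,33.711] rss=0.826

Stack each dimension's contribution:
  -A: nom -32.000 → Σnom=-32.000; wc +0.140/-0.140 → slack +0.140/-0.140; half-tol=0.140, Σhalf²=0.019600
  +B: nom +26.200 → Σnom=-5.800; wc +0.490/-0.490 → slack +0.630/-0.630; half-tol=0.490, Σhalf²=0.259700
  +C: nom +46.700 → Σnom=40.900; wc +0.060/-0.056 → slack +0.690/-0.686; half-tol=0.058, Σhalf²=0.263064
  -D: nom -6.500 → Σnom=34.400; wc +0.040/-0.440 → slack +0.730/-1.126; half-tol=0.240, Σhalf²=0.320664
  +E: nom +22.690 → Σnom=57.090; wc +0.380/-0.480 → slack +1.110/-1.606; half-tol=0.430, Σhalf²=0.505564
  +F: nom +4.200 → Σnom=61.290; wc +0.170/-0.110 → slack +1.280/-1.716; half-tol=0.140, Σhalf²=0.525164
  +G: nom +1.140 → Σnom=62.430; wc +0.080/-0.220 → slack +1.360/-1.936; half-tol=0.150, Σhalf²=0.547664
  -H: nom -49.000 → Σnom=13.430; wc +0.021/-0.070 → slack +1.381/-2.006; half-tol=0.046, Σhalf²=0.549734
  +I: nom +18.600 → Σnom=32.030; wc +0.300/-0.430 → slack +1.681/-2.436; half-tol=0.365, Σhalf²=0.682959
Nominal = 32.030. Worst-case = [32.030 - 2.436, 32.030 + 1.681] = [29.594, 33.711]. RSS = √0.682959 = 0.826.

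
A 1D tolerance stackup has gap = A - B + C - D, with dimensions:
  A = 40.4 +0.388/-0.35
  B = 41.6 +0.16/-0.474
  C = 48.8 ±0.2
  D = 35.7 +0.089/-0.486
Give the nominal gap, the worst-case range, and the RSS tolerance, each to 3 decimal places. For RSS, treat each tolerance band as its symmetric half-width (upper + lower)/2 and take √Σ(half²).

nominal=11.900 wc=[11.101,13.448] rss=0.599

Stack each dimension's contribution:
  +A: nom +40.400 → Σnom=40.400; wc +0.388/-0.350 → slack +0.388/-0.350; half-tol=0.369, Σhalf²=0.136161
  -B: nom -41.600 → Σnom=-1.200; wc +0.474/-0.160 → slack +0.862/-0.510; half-tol=0.317, Σhalf²=0.236650
  +C: nom +48.800 → Σnom=47.600; wc +0.200/-0.200 → slack +1.062/-0.710; half-tol=0.200, Σhalf²=0.276650
  -D: nom -35.700 → Σnom=11.900; wc +0.486/-0.089 → slack +1.548/-0.799; half-tol=0.287, Σhalf²=0.359306
Nominal = 11.900. Worst-case = [11.900 - 0.799, 11.900 + 1.548] = [11.101, 13.448]. RSS = √0.359306 = 0.599.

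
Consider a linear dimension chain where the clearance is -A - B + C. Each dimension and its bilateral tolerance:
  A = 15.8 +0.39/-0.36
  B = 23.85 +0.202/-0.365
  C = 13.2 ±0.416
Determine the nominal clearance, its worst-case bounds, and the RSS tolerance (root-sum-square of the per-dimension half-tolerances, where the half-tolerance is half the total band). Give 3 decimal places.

Stack each dimension's contribution:
  -A: nom -15.800 → Σnom=-15.800; wc +0.360/-0.390 → slack +0.360/-0.390; half-tol=0.375, Σhalf²=0.140625
  -B: nom -23.850 → Σnom=-39.650; wc +0.365/-0.202 → slack +0.725/-0.592; half-tol=0.283, Σhalf²=0.220997
  +C: nom +13.200 → Σnom=-26.450; wc +0.416/-0.416 → slack +1.141/-1.008; half-tol=0.416, Σhalf²=0.394053
Nominal = -26.450. Worst-case = [-26.450 - 1.008, -26.450 + 1.141] = [-27.458, -25.309]. RSS = √0.394053 = 0.628.

nominal=-26.450 wc=[-27.458,-25.309] rss=0.628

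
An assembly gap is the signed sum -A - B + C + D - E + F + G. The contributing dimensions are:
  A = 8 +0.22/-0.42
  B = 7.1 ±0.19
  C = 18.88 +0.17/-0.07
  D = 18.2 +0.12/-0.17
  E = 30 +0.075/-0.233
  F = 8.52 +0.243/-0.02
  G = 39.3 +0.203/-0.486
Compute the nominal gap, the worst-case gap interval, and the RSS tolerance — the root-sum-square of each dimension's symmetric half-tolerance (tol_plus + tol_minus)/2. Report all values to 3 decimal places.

nominal=39.800 wc=[38.569,41.379] rss=0.578

Stack each dimension's contribution:
  -A: nom -8.000 → Σnom=-8.000; wc +0.420/-0.220 → slack +0.420/-0.220; half-tol=0.320, Σhalf²=0.102400
  -B: nom -7.100 → Σnom=-15.100; wc +0.190/-0.190 → slack +0.610/-0.410; half-tol=0.190, Σhalf²=0.138500
  +C: nom +18.880 → Σnom=3.780; wc +0.170/-0.070 → slack +0.780/-0.480; half-tol=0.120, Σhalf²=0.152900
  +D: nom +18.200 → Σnom=21.980; wc +0.120/-0.170 → slack +0.900/-0.650; half-tol=0.145, Σhalf²=0.173925
  -E: nom -30.000 → Σnom=-8.020; wc +0.233/-0.075 → slack +1.133/-0.725; half-tol=0.154, Σhalf²=0.197641
  +F: nom +8.520 → Σnom=0.500; wc +0.243/-0.020 → slack +1.376/-0.745; half-tol=0.132, Σhalf²=0.214933
  +G: nom +39.300 → Σnom=39.800; wc +0.203/-0.486 → slack +1.579/-1.231; half-tol=0.345, Σhalf²=0.333614
Nominal = 39.800. Worst-case = [39.800 - 1.231, 39.800 + 1.579] = [38.569, 41.379]. RSS = √0.333614 = 0.578.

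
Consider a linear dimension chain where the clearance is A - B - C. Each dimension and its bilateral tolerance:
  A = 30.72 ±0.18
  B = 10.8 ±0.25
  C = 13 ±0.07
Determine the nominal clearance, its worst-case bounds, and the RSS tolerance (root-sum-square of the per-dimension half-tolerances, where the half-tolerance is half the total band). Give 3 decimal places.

nominal=6.920 wc=[6.420,7.420] rss=0.316

Stack each dimension's contribution:
  +A: nom +30.720 → Σnom=30.720; wc +0.180/-0.180 → slack +0.180/-0.180; half-tol=0.180, Σhalf²=0.032400
  -B: nom -10.800 → Σnom=19.920; wc +0.250/-0.250 → slack +0.430/-0.430; half-tol=0.250, Σhalf²=0.094900
  -C: nom -13.000 → Σnom=6.920; wc +0.070/-0.070 → slack +0.500/-0.500; half-tol=0.070, Σhalf²=0.099800
Nominal = 6.920. Worst-case = [6.920 - 0.500, 6.920 + 0.500] = [6.420, 7.420]. RSS = √0.099800 = 0.316.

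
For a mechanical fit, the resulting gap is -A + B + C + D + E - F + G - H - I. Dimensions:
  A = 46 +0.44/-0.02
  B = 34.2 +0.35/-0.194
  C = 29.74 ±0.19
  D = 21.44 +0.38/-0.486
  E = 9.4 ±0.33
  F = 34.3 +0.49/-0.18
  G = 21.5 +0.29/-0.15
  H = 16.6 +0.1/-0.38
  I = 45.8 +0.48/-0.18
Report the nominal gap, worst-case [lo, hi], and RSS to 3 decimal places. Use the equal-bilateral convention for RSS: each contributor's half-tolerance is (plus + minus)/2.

Stack each dimension's contribution:
  -A: nom -46.000 → Σnom=-46.000; wc +0.020/-0.440 → slack +0.020/-0.440; half-tol=0.230, Σhalf²=0.052900
  +B: nom +34.200 → Σnom=-11.800; wc +0.350/-0.194 → slack +0.370/-0.634; half-tol=0.272, Σhalf²=0.126884
  +C: nom +29.740 → Σnom=17.940; wc +0.190/-0.190 → slack +0.560/-0.824; half-tol=0.190, Σhalf²=0.162984
  +D: nom +21.440 → Σnom=39.380; wc +0.380/-0.486 → slack +0.940/-1.310; half-tol=0.433, Σhalf²=0.350473
  +E: nom +9.400 → Σnom=48.780; wc +0.330/-0.330 → slack +1.270/-1.640; half-tol=0.330, Σhalf²=0.459373
  -F: nom -34.300 → Σnom=14.480; wc +0.180/-0.490 → slack +1.450/-2.130; half-tol=0.335, Σhalf²=0.571598
  +G: nom +21.500 → Σnom=35.980; wc +0.290/-0.150 → slack +1.740/-2.280; half-tol=0.220, Σhalf²=0.619998
  -H: nom -16.600 → Σnom=19.380; wc +0.380/-0.100 → slack +2.120/-2.380; half-tol=0.240, Σhalf²=0.677598
  -I: nom -45.800 → Σnom=-26.420; wc +0.180/-0.480 → slack +2.300/-2.860; half-tol=0.330, Σhalf²=0.786498
Nominal = -26.420. Worst-case = [-26.420 - 2.860, -26.420 + 2.300] = [-29.280, -24.120]. RSS = √0.786498 = 0.887.

nominal=-26.420 wc=[-29.280,-24.120] rss=0.887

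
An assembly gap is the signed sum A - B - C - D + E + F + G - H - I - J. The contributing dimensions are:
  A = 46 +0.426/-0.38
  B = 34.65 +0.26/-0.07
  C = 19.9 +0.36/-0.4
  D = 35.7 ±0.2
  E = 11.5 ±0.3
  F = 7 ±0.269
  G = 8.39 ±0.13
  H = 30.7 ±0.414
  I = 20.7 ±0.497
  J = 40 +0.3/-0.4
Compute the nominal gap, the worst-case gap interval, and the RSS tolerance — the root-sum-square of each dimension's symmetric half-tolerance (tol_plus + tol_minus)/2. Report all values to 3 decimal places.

Stack each dimension's contribution:
  +A: nom +46.000 → Σnom=46.000; wc +0.426/-0.380 → slack +0.426/-0.380; half-tol=0.403, Σhalf²=0.162409
  -B: nom -34.650 → Σnom=11.350; wc +0.070/-0.260 → slack +0.496/-0.640; half-tol=0.165, Σhalf²=0.189634
  -C: nom -19.900 → Σnom=-8.550; wc +0.400/-0.360 → slack +0.896/-1.000; half-tol=0.380, Σhalf²=0.334034
  -D: nom -35.700 → Σnom=-44.250; wc +0.200/-0.200 → slack +1.096/-1.200; half-tol=0.200, Σhalf²=0.374034
  +E: nom +11.500 → Σnom=-32.750; wc +0.300/-0.300 → slack +1.396/-1.500; half-tol=0.300, Σhalf²=0.464034
  +F: nom +7.000 → Σnom=-25.750; wc +0.269/-0.269 → slack +1.665/-1.769; half-tol=0.269, Σhalf²=0.536395
  +G: nom +8.390 → Σnom=-17.360; wc +0.130/-0.130 → slack +1.795/-1.899; half-tol=0.130, Σhalf²=0.553295
  -H: nom -30.700 → Σnom=-48.060; wc +0.414/-0.414 → slack +2.209/-2.313; half-tol=0.414, Σhalf²=0.724691
  -I: nom -20.700 → Σnom=-68.760; wc +0.497/-0.497 → slack +2.706/-2.810; half-tol=0.497, Σhalf²=0.971700
  -J: nom -40.000 → Σnom=-108.760; wc +0.400/-0.300 → slack +3.106/-3.110; half-tol=0.350, Σhalf²=1.094200
Nominal = -108.760. Worst-case = [-108.760 - 3.110, -108.760 + 3.106] = [-111.870, -105.654]. RSS = √1.094200 = 1.046.

nominal=-108.760 wc=[-111.870,-105.654] rss=1.046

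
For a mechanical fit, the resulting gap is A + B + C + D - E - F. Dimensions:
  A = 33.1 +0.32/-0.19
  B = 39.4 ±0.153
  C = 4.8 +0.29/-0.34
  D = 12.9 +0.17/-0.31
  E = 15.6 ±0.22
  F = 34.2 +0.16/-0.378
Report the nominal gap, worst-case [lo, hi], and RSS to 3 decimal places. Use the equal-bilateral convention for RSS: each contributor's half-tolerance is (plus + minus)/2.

Stack each dimension's contribution:
  +A: nom +33.100 → Σnom=33.100; wc +0.320/-0.190 → slack +0.320/-0.190; half-tol=0.255, Σhalf²=0.065025
  +B: nom +39.400 → Σnom=72.500; wc +0.153/-0.153 → slack +0.473/-0.343; half-tol=0.153, Σhalf²=0.088434
  +C: nom +4.800 → Σnom=77.300; wc +0.290/-0.340 → slack +0.763/-0.683; half-tol=0.315, Σhalf²=0.187659
  +D: nom +12.900 → Σnom=90.200; wc +0.170/-0.310 → slack +0.933/-0.993; half-tol=0.240, Σhalf²=0.245259
  -E: nom -15.600 → Σnom=74.600; wc +0.220/-0.220 → slack +1.153/-1.213; half-tol=0.220, Σhalf²=0.293659
  -F: nom -34.200 → Σnom=40.400; wc +0.378/-0.160 → slack +1.531/-1.373; half-tol=0.269, Σhalf²=0.366020
Nominal = 40.400. Worst-case = [40.400 - 1.373, 40.400 + 1.531] = [39.027, 41.931]. RSS = √0.366020 = 0.605.

nominal=40.400 wc=[39.027,41.931] rss=0.605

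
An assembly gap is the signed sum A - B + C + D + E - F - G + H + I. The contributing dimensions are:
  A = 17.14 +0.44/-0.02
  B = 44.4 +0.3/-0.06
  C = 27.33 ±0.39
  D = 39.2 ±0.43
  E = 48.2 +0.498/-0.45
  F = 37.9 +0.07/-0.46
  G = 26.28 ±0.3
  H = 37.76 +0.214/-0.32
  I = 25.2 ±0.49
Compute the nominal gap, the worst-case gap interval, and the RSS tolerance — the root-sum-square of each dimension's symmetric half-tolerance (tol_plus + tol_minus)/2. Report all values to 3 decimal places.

nominal=86.250 wc=[83.480,89.532] rss=1.058

Stack each dimension's contribution:
  +A: nom +17.140 → Σnom=17.140; wc +0.440/-0.020 → slack +0.440/-0.020; half-tol=0.230, Σhalf²=0.052900
  -B: nom -44.400 → Σnom=-27.260; wc +0.060/-0.300 → slack +0.500/-0.320; half-tol=0.180, Σhalf²=0.085300
  +C: nom +27.330 → Σnom=0.070; wc +0.390/-0.390 → slack +0.890/-0.710; half-tol=0.390, Σhalf²=0.237400
  +D: nom +39.200 → Σnom=39.270; wc +0.430/-0.430 → slack +1.320/-1.140; half-tol=0.430, Σhalf²=0.422300
  +E: nom +48.200 → Σnom=87.470; wc +0.498/-0.450 → slack +1.818/-1.590; half-tol=0.474, Σhalf²=0.646976
  -F: nom -37.900 → Σnom=49.570; wc +0.460/-0.070 → slack +2.278/-1.660; half-tol=0.265, Σhalf²=0.717201
  -G: nom -26.280 → Σnom=23.290; wc +0.300/-0.300 → slack +2.578/-1.960; half-tol=0.300, Σhalf²=0.807201
  +H: nom +37.760 → Σnom=61.050; wc +0.214/-0.320 → slack +2.792/-2.280; half-tol=0.267, Σhalf²=0.878490
  +I: nom +25.200 → Σnom=86.250; wc +0.490/-0.490 → slack +3.282/-2.770; half-tol=0.490, Σhalf²=1.118590
Nominal = 86.250. Worst-case = [86.250 - 2.770, 86.250 + 3.282] = [83.480, 89.532]. RSS = √1.118590 = 1.058.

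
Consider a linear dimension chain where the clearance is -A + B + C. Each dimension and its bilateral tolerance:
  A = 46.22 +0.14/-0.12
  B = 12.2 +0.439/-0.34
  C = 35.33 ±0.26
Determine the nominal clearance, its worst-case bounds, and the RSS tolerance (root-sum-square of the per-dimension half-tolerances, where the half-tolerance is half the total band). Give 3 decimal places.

nominal=1.310 wc=[0.570,2.129] rss=0.486

Stack each dimension's contribution:
  -A: nom -46.220 → Σnom=-46.220; wc +0.120/-0.140 → slack +0.120/-0.140; half-tol=0.130, Σhalf²=0.016900
  +B: nom +12.200 → Σnom=-34.020; wc +0.439/-0.340 → slack +0.559/-0.480; half-tol=0.390, Σhalf²=0.168610
  +C: nom +35.330 → Σnom=1.310; wc +0.260/-0.260 → slack +0.819/-0.740; half-tol=0.260, Σhalf²=0.236210
Nominal = 1.310. Worst-case = [1.310 - 0.740, 1.310 + 0.819] = [0.570, 2.129]. RSS = √0.236210 = 0.486.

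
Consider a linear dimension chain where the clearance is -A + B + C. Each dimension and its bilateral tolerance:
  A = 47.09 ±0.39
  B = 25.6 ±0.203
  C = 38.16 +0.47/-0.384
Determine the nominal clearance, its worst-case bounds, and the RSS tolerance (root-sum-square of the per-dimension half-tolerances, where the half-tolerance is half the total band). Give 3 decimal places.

Stack each dimension's contribution:
  -A: nom -47.090 → Σnom=-47.090; wc +0.390/-0.390 → slack +0.390/-0.390; half-tol=0.390, Σhalf²=0.152100
  +B: nom +25.600 → Σnom=-21.490; wc +0.203/-0.203 → slack +0.593/-0.593; half-tol=0.203, Σhalf²=0.193309
  +C: nom +38.160 → Σnom=16.670; wc +0.470/-0.384 → slack +1.063/-0.977; half-tol=0.427, Σhalf²=0.375638
Nominal = 16.670. Worst-case = [16.670 - 0.977, 16.670 + 1.063] = [15.693, 17.733]. RSS = √0.375638 = 0.613.

nominal=16.670 wc=[15.693,17.733] rss=0.613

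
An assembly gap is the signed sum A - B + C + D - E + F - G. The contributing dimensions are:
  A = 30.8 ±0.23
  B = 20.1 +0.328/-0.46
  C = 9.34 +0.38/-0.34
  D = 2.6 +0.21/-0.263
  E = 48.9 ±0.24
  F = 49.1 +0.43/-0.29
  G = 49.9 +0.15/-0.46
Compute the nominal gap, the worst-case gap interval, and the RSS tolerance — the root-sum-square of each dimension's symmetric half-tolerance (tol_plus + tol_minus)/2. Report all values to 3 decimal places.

nominal=-27.060 wc=[-28.901,-24.650] rss=0.821

Stack each dimension's contribution:
  +A: nom +30.800 → Σnom=30.800; wc +0.230/-0.230 → slack +0.230/-0.230; half-tol=0.230, Σhalf²=0.052900
  -B: nom -20.100 → Σnom=10.700; wc +0.460/-0.328 → slack +0.690/-0.558; half-tol=0.394, Σhalf²=0.208136
  +C: nom +9.340 → Σnom=20.040; wc +0.380/-0.340 → slack +1.070/-0.898; half-tol=0.360, Σhalf²=0.337736
  +D: nom +2.600 → Σnom=22.640; wc +0.210/-0.263 → slack +1.280/-1.161; half-tol=0.236, Σhalf²=0.393668
  -E: nom -48.900 → Σnom=-26.260; wc +0.240/-0.240 → slack +1.520/-1.401; half-tol=0.240, Σhalf²=0.451268
  +F: nom +49.100 → Σnom=22.840; wc +0.430/-0.290 → slack +1.950/-1.691; half-tol=0.360, Σhalf²=0.580868
  -G: nom -49.900 → Σnom=-27.060; wc +0.460/-0.150 → slack +2.410/-1.841; half-tol=0.305, Σhalf²=0.673893
Nominal = -27.060. Worst-case = [-27.060 - 1.841, -27.060 + 2.410] = [-28.901, -24.650]. RSS = √0.673893 = 0.821.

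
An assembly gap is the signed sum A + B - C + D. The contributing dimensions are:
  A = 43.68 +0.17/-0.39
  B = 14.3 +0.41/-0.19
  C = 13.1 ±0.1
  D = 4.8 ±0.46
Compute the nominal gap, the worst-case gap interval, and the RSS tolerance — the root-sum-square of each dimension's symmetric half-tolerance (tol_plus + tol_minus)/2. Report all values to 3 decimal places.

Stack each dimension's contribution:
  +A: nom +43.680 → Σnom=43.680; wc +0.170/-0.390 → slack +0.170/-0.390; half-tol=0.280, Σhalf²=0.078400
  +B: nom +14.300 → Σnom=57.980; wc +0.410/-0.190 → slack +0.580/-0.580; half-tol=0.300, Σhalf²=0.168400
  -C: nom -13.100 → Σnom=44.880; wc +0.100/-0.100 → slack +0.680/-0.680; half-tol=0.100, Σhalf²=0.178400
  +D: nom +4.800 → Σnom=49.680; wc +0.460/-0.460 → slack +1.140/-1.140; half-tol=0.460, Σhalf²=0.390000
Nominal = 49.680. Worst-case = [49.680 - 1.140, 49.680 + 1.140] = [48.540, 50.820]. RSS = √0.390000 = 0.624.

nominal=49.680 wc=[48.540,50.820] rss=0.624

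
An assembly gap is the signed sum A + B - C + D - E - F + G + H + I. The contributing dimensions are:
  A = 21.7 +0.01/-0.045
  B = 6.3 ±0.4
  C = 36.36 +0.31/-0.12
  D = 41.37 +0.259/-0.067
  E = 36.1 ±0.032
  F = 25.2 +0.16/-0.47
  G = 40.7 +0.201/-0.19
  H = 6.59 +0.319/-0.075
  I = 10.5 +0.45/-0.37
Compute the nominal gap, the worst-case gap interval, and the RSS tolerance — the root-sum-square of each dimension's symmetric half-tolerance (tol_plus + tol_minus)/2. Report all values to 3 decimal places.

Stack each dimension's contribution:
  +A: nom +21.700 → Σnom=21.700; wc +0.010/-0.045 → slack +0.010/-0.045; half-tol=0.028, Σhalf²=0.000756
  +B: nom +6.300 → Σnom=28.000; wc +0.400/-0.400 → slack +0.410/-0.445; half-tol=0.400, Σhalf²=0.160756
  -C: nom -36.360 → Σnom=-8.360; wc +0.120/-0.310 → slack +0.530/-0.755; half-tol=0.215, Σhalf²=0.206981
  +D: nom +41.370 → Σnom=33.010; wc +0.259/-0.067 → slack +0.789/-0.822; half-tol=0.163, Σhalf²=0.233550
  -E: nom -36.100 → Σnom=-3.090; wc +0.032/-0.032 → slack +0.821/-0.854; half-tol=0.032, Σhalf²=0.234574
  -F: nom -25.200 → Σnom=-28.290; wc +0.470/-0.160 → slack +1.291/-1.014; half-tol=0.315, Σhalf²=0.333799
  +G: nom +40.700 → Σnom=12.410; wc +0.201/-0.190 → slack +1.492/-1.204; half-tol=0.196, Σhalf²=0.372020
  +H: nom +6.590 → Σnom=19.000; wc +0.319/-0.075 → slack +1.811/-1.279; half-tol=0.197, Σhalf²=0.410829
  +I: nom +10.500 → Σnom=29.500; wc +0.450/-0.370 → slack +2.261/-1.649; half-tol=0.410, Σhalf²=0.578929
Nominal = 29.500. Worst-case = [29.500 - 1.649, 29.500 + 2.261] = [27.851, 31.761]. RSS = √0.578929 = 0.761.

nominal=29.500 wc=[27.851,31.761] rss=0.761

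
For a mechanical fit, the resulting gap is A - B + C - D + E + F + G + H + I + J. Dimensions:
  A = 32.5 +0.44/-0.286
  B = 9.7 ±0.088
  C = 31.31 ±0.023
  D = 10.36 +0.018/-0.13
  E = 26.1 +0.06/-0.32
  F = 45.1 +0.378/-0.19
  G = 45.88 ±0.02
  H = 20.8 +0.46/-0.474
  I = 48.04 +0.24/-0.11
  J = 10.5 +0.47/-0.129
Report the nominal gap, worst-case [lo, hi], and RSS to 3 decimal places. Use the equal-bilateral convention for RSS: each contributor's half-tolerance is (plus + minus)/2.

nominal=240.170 wc=[238.512,242.479] rss=0.775

Stack each dimension's contribution:
  +A: nom +32.500 → Σnom=32.500; wc +0.440/-0.286 → slack +0.440/-0.286; half-tol=0.363, Σhalf²=0.131769
  -B: nom -9.700 → Σnom=22.800; wc +0.088/-0.088 → slack +0.528/-0.374; half-tol=0.088, Σhalf²=0.139513
  +C: nom +31.310 → Σnom=54.110; wc +0.023/-0.023 → slack +0.551/-0.397; half-tol=0.023, Σhalf²=0.140042
  -D: nom -10.360 → Σnom=43.750; wc +0.130/-0.018 → slack +0.681/-0.415; half-tol=0.074, Σhalf²=0.145518
  +E: nom +26.100 → Σnom=69.850; wc +0.060/-0.320 → slack +0.741/-0.735; half-tol=0.190, Σhalf²=0.181618
  +F: nom +45.100 → Σnom=114.950; wc +0.378/-0.190 → slack +1.119/-0.925; half-tol=0.284, Σhalf²=0.262274
  +G: nom +45.880 → Σnom=160.830; wc +0.020/-0.020 → slack +1.139/-0.945; half-tol=0.020, Σhalf²=0.262674
  +H: nom +20.800 → Σnom=181.630; wc +0.460/-0.474 → slack +1.599/-1.419; half-tol=0.467, Σhalf²=0.480763
  +I: nom +48.040 → Σnom=229.670; wc +0.240/-0.110 → slack +1.839/-1.529; half-tol=0.175, Σhalf²=0.511388
  +J: nom +10.500 → Σnom=240.170; wc +0.470/-0.129 → slack +2.309/-1.658; half-tol=0.299, Σhalf²=0.601088
Nominal = 240.170. Worst-case = [240.170 - 1.658, 240.170 + 2.309] = [238.512, 242.479]. RSS = √0.601088 = 0.775.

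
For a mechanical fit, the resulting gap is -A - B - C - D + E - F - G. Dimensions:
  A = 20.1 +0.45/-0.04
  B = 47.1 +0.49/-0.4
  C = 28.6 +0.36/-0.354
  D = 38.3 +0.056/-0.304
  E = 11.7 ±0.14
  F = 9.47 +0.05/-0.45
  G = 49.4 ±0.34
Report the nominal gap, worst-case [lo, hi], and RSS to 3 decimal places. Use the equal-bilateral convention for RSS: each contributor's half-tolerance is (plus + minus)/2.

nominal=-181.270 wc=[-183.156,-179.242] rss=0.785

Stack each dimension's contribution:
  -A: nom -20.100 → Σnom=-20.100; wc +0.040/-0.450 → slack +0.040/-0.450; half-tol=0.245, Σhalf²=0.060025
  -B: nom -47.100 → Σnom=-67.200; wc +0.400/-0.490 → slack +0.440/-0.940; half-tol=0.445, Σhalf²=0.258050
  -C: nom -28.600 → Σnom=-95.800; wc +0.354/-0.360 → slack +0.794/-1.300; half-tol=0.357, Σhalf²=0.385499
  -D: nom -38.300 → Σnom=-134.100; wc +0.304/-0.056 → slack +1.098/-1.356; half-tol=0.180, Σhalf²=0.417899
  +E: nom +11.700 → Σnom=-122.400; wc +0.140/-0.140 → slack +1.238/-1.496; half-tol=0.140, Σhalf²=0.437499
  -F: nom -9.470 → Σnom=-131.870; wc +0.450/-0.050 → slack +1.688/-1.546; half-tol=0.250, Σhalf²=0.499999
  -G: nom -49.400 → Σnom=-181.270; wc +0.340/-0.340 → slack +2.028/-1.886; half-tol=0.340, Σhalf²=0.615599
Nominal = -181.270. Worst-case = [-181.270 - 1.886, -181.270 + 2.028] = [-183.156, -179.242]. RSS = √0.615599 = 0.785.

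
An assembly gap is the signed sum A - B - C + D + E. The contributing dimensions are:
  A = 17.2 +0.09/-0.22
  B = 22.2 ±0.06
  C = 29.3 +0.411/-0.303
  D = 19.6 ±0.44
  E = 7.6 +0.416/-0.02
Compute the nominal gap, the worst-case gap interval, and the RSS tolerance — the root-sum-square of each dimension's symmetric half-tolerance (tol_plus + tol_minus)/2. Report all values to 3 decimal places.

nominal=-7.100 wc=[-8.251,-5.791] rss=0.629

Stack each dimension's contribution:
  +A: nom +17.200 → Σnom=17.200; wc +0.090/-0.220 → slack +0.090/-0.220; half-tol=0.155, Σhalf²=0.024025
  -B: nom -22.200 → Σnom=-5.000; wc +0.060/-0.060 → slack +0.150/-0.280; half-tol=0.060, Σhalf²=0.027625
  -C: nom -29.300 → Σnom=-34.300; wc +0.303/-0.411 → slack +0.453/-0.691; half-tol=0.357, Σhalf²=0.155074
  +D: nom +19.600 → Σnom=-14.700; wc +0.440/-0.440 → slack +0.893/-1.131; half-tol=0.440, Σhalf²=0.348674
  +E: nom +7.600 → Σnom=-7.100; wc +0.416/-0.020 → slack +1.309/-1.151; half-tol=0.218, Σhalf²=0.396198
Nominal = -7.100. Worst-case = [-7.100 - 1.151, -7.100 + 1.309] = [-8.251, -5.791]. RSS = √0.396198 = 0.629.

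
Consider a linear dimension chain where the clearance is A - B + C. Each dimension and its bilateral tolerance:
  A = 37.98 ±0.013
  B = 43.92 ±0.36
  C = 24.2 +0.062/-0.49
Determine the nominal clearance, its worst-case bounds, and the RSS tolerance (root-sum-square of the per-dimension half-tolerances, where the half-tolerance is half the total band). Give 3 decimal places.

Stack each dimension's contribution:
  +A: nom +37.980 → Σnom=37.980; wc +0.013/-0.013 → slack +0.013/-0.013; half-tol=0.013, Σhalf²=0.000169
  -B: nom -43.920 → Σnom=-5.940; wc +0.360/-0.360 → slack +0.373/-0.373; half-tol=0.360, Σhalf²=0.129769
  +C: nom +24.200 → Σnom=18.260; wc +0.062/-0.490 → slack +0.435/-0.863; half-tol=0.276, Σhalf²=0.205945
Nominal = 18.260. Worst-case = [18.260 - 0.863, 18.260 + 0.435] = [17.397, 18.695]. RSS = √0.205945 = 0.454.

nominal=18.260 wc=[17.397,18.695] rss=0.454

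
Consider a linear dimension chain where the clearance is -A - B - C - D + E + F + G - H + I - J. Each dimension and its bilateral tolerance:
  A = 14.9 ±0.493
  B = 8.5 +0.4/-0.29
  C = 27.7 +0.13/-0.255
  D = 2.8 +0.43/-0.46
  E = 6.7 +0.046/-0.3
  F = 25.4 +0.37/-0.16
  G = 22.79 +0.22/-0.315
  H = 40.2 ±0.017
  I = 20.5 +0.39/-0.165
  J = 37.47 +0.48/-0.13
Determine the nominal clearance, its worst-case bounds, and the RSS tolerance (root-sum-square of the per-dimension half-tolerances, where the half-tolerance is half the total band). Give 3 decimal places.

Stack each dimension's contribution:
  -A: nom -14.900 → Σnom=-14.900; wc +0.493/-0.493 → slack +0.493/-0.493; half-tol=0.493, Σhalf²=0.243049
  -B: nom -8.500 → Σnom=-23.400; wc +0.290/-0.400 → slack +0.783/-0.893; half-tol=0.345, Σhalf²=0.362074
  -C: nom -27.700 → Σnom=-51.100; wc +0.255/-0.130 → slack +1.038/-1.023; half-tol=0.193, Σhalf²=0.399130
  -D: nom -2.800 → Σnom=-53.900; wc +0.460/-0.430 → slack +1.498/-1.453; half-tol=0.445, Σhalf²=0.597155
  +E: nom +6.700 → Σnom=-47.200; wc +0.046/-0.300 → slack +1.544/-1.753; half-tol=0.173, Σhalf²=0.627084
  +F: nom +25.400 → Σnom=-21.800; wc +0.370/-0.160 → slack +1.914/-1.913; half-tol=0.265, Σhalf²=0.697309
  +G: nom +22.790 → Σnom=0.990; wc +0.220/-0.315 → slack +2.134/-2.228; half-tol=0.268, Σhalf²=0.768865
  -H: nom -40.200 → Σnom=-39.210; wc +0.017/-0.017 → slack +2.151/-2.245; half-tol=0.017, Σhalf²=0.769154
  +I: nom +20.500 → Σnom=-18.710; wc +0.390/-0.165 → slack +2.541/-2.410; half-tol=0.278, Σhalf²=0.846161
  -J: nom -37.470 → Σnom=-56.180; wc +0.130/-0.480 → slack +2.671/-2.890; half-tol=0.305, Σhalf²=0.939186
Nominal = -56.180. Worst-case = [-56.180 - 2.890, -56.180 + 2.671] = [-59.070, -53.509]. RSS = √0.939186 = 0.969.

nominal=-56.180 wc=[-59.070,-53.509] rss=0.969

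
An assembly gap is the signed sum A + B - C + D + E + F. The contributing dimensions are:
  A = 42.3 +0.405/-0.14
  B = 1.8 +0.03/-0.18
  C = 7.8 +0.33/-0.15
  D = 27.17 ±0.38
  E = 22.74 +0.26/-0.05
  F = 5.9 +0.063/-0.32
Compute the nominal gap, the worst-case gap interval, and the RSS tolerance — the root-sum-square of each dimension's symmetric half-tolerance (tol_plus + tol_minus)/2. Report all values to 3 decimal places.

nominal=92.110 wc=[90.710,93.398] rss=0.590

Stack each dimension's contribution:
  +A: nom +42.300 → Σnom=42.300; wc +0.405/-0.140 → slack +0.405/-0.140; half-tol=0.273, Σhalf²=0.074256
  +B: nom +1.800 → Σnom=44.100; wc +0.030/-0.180 → slack +0.435/-0.320; half-tol=0.105, Σhalf²=0.085281
  -C: nom -7.800 → Σnom=36.300; wc +0.150/-0.330 → slack +0.585/-0.650; half-tol=0.240, Σhalf²=0.142881
  +D: nom +27.170 → Σnom=63.470; wc +0.380/-0.380 → slack +0.965/-1.030; half-tol=0.380, Σhalf²=0.287281
  +E: nom +22.740 → Σnom=86.210; wc +0.260/-0.050 → slack +1.225/-1.080; half-tol=0.155, Σhalf²=0.311306
  +F: nom +5.900 → Σnom=92.110; wc +0.063/-0.320 → slack +1.288/-1.400; half-tol=0.192, Σhalf²=0.347979
Nominal = 92.110. Worst-case = [92.110 - 1.400, 92.110 + 1.288] = [90.710, 93.398]. RSS = √0.347979 = 0.590.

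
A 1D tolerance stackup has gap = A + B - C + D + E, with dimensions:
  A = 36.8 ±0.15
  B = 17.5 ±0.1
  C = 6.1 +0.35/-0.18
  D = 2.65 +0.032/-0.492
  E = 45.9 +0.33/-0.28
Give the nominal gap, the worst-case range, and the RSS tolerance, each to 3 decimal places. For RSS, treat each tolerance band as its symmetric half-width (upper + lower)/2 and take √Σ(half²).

nominal=96.750 wc=[95.378,97.542] rss=0.514

Stack each dimension's contribution:
  +A: nom +36.800 → Σnom=36.800; wc +0.150/-0.150 → slack +0.150/-0.150; half-tol=0.150, Σhalf²=0.022500
  +B: nom +17.500 → Σnom=54.300; wc +0.100/-0.100 → slack +0.250/-0.250; half-tol=0.100, Σhalf²=0.032500
  -C: nom -6.100 → Σnom=48.200; wc +0.180/-0.350 → slack +0.430/-0.600; half-tol=0.265, Σhalf²=0.102725
  +D: nom +2.650 → Σnom=50.850; wc +0.032/-0.492 → slack +0.462/-1.092; half-tol=0.262, Σhalf²=0.171369
  +E: nom +45.900 → Σnom=96.750; wc +0.330/-0.280 → slack +0.792/-1.372; half-tol=0.305, Σhalf²=0.264394
Nominal = 96.750. Worst-case = [96.750 - 1.372, 96.750 + 0.792] = [95.378, 97.542]. RSS = √0.264394 = 0.514.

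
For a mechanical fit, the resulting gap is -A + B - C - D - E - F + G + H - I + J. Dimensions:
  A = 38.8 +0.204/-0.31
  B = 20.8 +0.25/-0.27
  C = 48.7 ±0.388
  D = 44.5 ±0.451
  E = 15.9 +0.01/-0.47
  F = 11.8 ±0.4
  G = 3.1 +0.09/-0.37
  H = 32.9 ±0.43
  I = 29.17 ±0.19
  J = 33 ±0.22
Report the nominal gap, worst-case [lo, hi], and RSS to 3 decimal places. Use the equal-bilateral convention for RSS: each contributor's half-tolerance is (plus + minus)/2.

Stack each dimension's contribution:
  -A: nom -38.800 → Σnom=-38.800; wc +0.310/-0.204 → slack +0.310/-0.204; half-tol=0.257, Σhalf²=0.066049
  +B: nom +20.800 → Σnom=-18.000; wc +0.250/-0.270 → slack +0.560/-0.474; half-tol=0.260, Σhalf²=0.133649
  -C: nom -48.700 → Σnom=-66.700; wc +0.388/-0.388 → slack +0.948/-0.862; half-tol=0.388, Σhalf²=0.284193
  -D: nom -44.500 → Σnom=-111.200; wc +0.451/-0.451 → slack +1.399/-1.313; half-tol=0.451, Σhalf²=0.487594
  -E: nom -15.900 → Σnom=-127.100; wc +0.470/-0.010 → slack +1.869/-1.323; half-tol=0.240, Σhalf²=0.545194
  -F: nom -11.800 → Σnom=-138.900; wc +0.400/-0.400 → slack +2.269/-1.723; half-tol=0.400, Σhalf²=0.705194
  +G: nom +3.100 → Σnom=-135.800; wc +0.090/-0.370 → slack +2.359/-2.093; half-tol=0.230, Σhalf²=0.758094
  +H: nom +32.900 → Σnom=-102.900; wc +0.430/-0.430 → slack +2.789/-2.523; half-tol=0.430, Σhalf²=0.942994
  -I: nom -29.170 → Σnom=-132.070; wc +0.190/-0.190 → slack +2.979/-2.713; half-tol=0.190, Σhalf²=0.979094
  +J: nom +33.000 → Σnom=-99.070; wc +0.220/-0.220 → slack +3.199/-2.933; half-tol=0.220, Σhalf²=1.027494
Nominal = -99.070. Worst-case = [-99.070 - 2.933, -99.070 + 3.199] = [-102.003, -95.871]. RSS = √1.027494 = 1.014.

nominal=-99.070 wc=[-102.003,-95.871] rss=1.014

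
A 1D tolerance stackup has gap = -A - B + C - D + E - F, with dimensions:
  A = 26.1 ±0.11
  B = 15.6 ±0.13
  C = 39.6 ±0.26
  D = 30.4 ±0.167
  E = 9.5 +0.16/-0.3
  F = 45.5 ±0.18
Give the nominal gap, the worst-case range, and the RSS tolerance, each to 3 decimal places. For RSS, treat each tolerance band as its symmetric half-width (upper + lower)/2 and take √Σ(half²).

nominal=-68.500 wc=[-69.647,-67.493] rss=0.458

Stack each dimension's contribution:
  -A: nom -26.100 → Σnom=-26.100; wc +0.110/-0.110 → slack +0.110/-0.110; half-tol=0.110, Σhalf²=0.012100
  -B: nom -15.600 → Σnom=-41.700; wc +0.130/-0.130 → slack +0.240/-0.240; half-tol=0.130, Σhalf²=0.029000
  +C: nom +39.600 → Σnom=-2.100; wc +0.260/-0.260 → slack +0.500/-0.500; half-tol=0.260, Σhalf²=0.096600
  -D: nom -30.400 → Σnom=-32.500; wc +0.167/-0.167 → slack +0.667/-0.667; half-tol=0.167, Σhalf²=0.124489
  +E: nom +9.500 → Σnom=-23.000; wc +0.160/-0.300 → slack +0.827/-0.967; half-tol=0.230, Σhalf²=0.177389
  -F: nom -45.500 → Σnom=-68.500; wc +0.180/-0.180 → slack +1.007/-1.147; half-tol=0.180, Σhalf²=0.209789
Nominal = -68.500. Worst-case = [-68.500 - 1.147, -68.500 + 1.007] = [-69.647, -67.493]. RSS = √0.209789 = 0.458.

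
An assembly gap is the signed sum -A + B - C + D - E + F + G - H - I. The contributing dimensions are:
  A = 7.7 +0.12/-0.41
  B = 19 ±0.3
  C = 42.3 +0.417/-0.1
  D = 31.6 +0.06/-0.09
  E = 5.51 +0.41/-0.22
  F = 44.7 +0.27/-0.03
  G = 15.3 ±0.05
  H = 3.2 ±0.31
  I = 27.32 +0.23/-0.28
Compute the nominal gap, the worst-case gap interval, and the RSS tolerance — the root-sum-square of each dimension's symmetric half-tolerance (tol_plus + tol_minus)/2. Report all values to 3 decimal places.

Stack each dimension's contribution:
  -A: nom -7.700 → Σnom=-7.700; wc +0.410/-0.120 → slack +0.410/-0.120; half-tol=0.265, Σhalf²=0.070225
  +B: nom +19.000 → Σnom=11.300; wc +0.300/-0.300 → slack +0.710/-0.420; half-tol=0.300, Σhalf²=0.160225
  -C: nom -42.300 → Σnom=-31.000; wc +0.100/-0.417 → slack +0.810/-0.837; half-tol=0.259, Σhalf²=0.227047
  +D: nom +31.600 → Σnom=0.600; wc +0.060/-0.090 → slack +0.870/-0.927; half-tol=0.075, Σhalf²=0.232672
  -E: nom -5.510 → Σnom=-4.910; wc +0.220/-0.410 → slack +1.090/-1.337; half-tol=0.315, Σhalf²=0.331897
  +F: nom +44.700 → Σnom=39.790; wc +0.270/-0.030 → slack +1.360/-1.367; half-tol=0.150, Σhalf²=0.354397
  +G: nom +15.300 → Σnom=55.090; wc +0.050/-0.050 → slack +1.410/-1.417; half-tol=0.050, Σhalf²=0.356897
  -H: nom -3.200 → Σnom=51.890; wc +0.310/-0.310 → slack +1.720/-1.727; half-tol=0.310, Σhalf²=0.452997
  -I: nom -27.320 → Σnom=24.570; wc +0.280/-0.230 → slack +2.000/-1.957; half-tol=0.255, Σhalf²=0.518022
Nominal = 24.570. Worst-case = [24.570 - 1.957, 24.570 + 2.000] = [22.613, 26.570]. RSS = √0.518022 = 0.720.

nominal=24.570 wc=[22.613,26.570] rss=0.720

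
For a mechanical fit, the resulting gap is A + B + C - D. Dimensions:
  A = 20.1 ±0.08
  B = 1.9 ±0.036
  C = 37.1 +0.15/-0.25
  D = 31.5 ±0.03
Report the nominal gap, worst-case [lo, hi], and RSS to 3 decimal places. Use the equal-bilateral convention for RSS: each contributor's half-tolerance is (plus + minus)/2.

nominal=27.600 wc=[27.204,27.896] rss=0.220

Stack each dimension's contribution:
  +A: nom +20.100 → Σnom=20.100; wc +0.080/-0.080 → slack +0.080/-0.080; half-tol=0.080, Σhalf²=0.006400
  +B: nom +1.900 → Σnom=22.000; wc +0.036/-0.036 → slack +0.116/-0.116; half-tol=0.036, Σhalf²=0.007696
  +C: nom +37.100 → Σnom=59.100; wc +0.150/-0.250 → slack +0.266/-0.366; half-tol=0.200, Σhalf²=0.047696
  -D: nom -31.500 → Σnom=27.600; wc +0.030/-0.030 → slack +0.296/-0.396; half-tol=0.030, Σhalf²=0.048596
Nominal = 27.600. Worst-case = [27.600 - 0.396, 27.600 + 0.296] = [27.204, 27.896]. RSS = √0.048596 = 0.220.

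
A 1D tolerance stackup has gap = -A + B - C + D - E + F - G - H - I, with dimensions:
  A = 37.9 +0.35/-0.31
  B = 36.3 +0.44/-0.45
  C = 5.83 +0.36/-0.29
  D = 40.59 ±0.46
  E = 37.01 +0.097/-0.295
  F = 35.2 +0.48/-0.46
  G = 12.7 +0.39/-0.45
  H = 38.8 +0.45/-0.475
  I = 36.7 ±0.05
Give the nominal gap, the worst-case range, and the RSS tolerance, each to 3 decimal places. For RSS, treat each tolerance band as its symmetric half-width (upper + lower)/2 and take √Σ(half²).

Stack each dimension's contribution:
  -A: nom -37.900 → Σnom=-37.900; wc +0.310/-0.350 → slack +0.310/-0.350; half-tol=0.330, Σhalf²=0.108900
  +B: nom +36.300 → Σnom=-1.600; wc +0.440/-0.450 → slack +0.750/-0.800; half-tol=0.445, Σhalf²=0.306925
  -C: nom -5.830 → Σnom=-7.430; wc +0.290/-0.360 → slack +1.040/-1.160; half-tol=0.325, Σhalf²=0.412550
  +D: nom +40.590 → Σnom=33.160; wc +0.460/-0.460 → slack +1.500/-1.620; half-tol=0.460, Σhalf²=0.624150
  -E: nom -37.010 → Σnom=-3.850; wc +0.295/-0.097 → slack +1.795/-1.717; half-tol=0.196, Σhalf²=0.662566
  +F: nom +35.200 → Σnom=31.350; wc +0.480/-0.460 → slack +2.275/-2.177; half-tol=0.470, Σhalf²=0.883466
  -G: nom -12.700 → Σnom=18.650; wc +0.450/-0.390 → slack +2.725/-2.567; half-tol=0.420, Σhalf²=1.059866
  -H: nom -38.800 → Σnom=-20.150; wc +0.475/-0.450 → slack +3.200/-3.017; half-tol=0.463, Σhalf²=1.273772
  -I: nom -36.700 → Σnom=-56.850; wc +0.050/-0.050 → slack +3.250/-3.067; half-tol=0.050, Σhalf²=1.276272
Nominal = -56.850. Worst-case = [-56.850 - 3.067, -56.850 + 3.250] = [-59.917, -53.600]. RSS = √1.276272 = 1.130.

nominal=-56.850 wc=[-59.917,-53.600] rss=1.130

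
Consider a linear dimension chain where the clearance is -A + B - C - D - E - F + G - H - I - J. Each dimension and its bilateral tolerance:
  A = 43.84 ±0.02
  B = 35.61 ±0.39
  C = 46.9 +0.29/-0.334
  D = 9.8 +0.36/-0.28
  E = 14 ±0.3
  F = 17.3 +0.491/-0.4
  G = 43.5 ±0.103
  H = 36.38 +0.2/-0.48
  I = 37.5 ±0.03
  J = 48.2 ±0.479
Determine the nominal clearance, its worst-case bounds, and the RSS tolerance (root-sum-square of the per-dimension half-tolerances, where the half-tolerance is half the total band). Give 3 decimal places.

Stack each dimension's contribution:
  -A: nom -43.840 → Σnom=-43.840; wc +0.020/-0.020 → slack +0.020/-0.020; half-tol=0.020, Σhalf²=0.000400
  +B: nom +35.610 → Σnom=-8.230; wc +0.390/-0.390 → slack +0.410/-0.410; half-tol=0.390, Σhalf²=0.152500
  -C: nom -46.900 → Σnom=-55.130; wc +0.334/-0.290 → slack +0.744/-0.700; half-tol=0.312, Σhalf²=0.249844
  -D: nom -9.800 → Σnom=-64.930; wc +0.280/-0.360 → slack +1.024/-1.060; half-tol=0.320, Σhalf²=0.352244
  -E: nom -14.000 → Σnom=-78.930; wc +0.300/-0.300 → slack +1.324/-1.360; half-tol=0.300, Σhalf²=0.442244
  -F: nom -17.300 → Σnom=-96.230; wc +0.400/-0.491 → slack +1.724/-1.851; half-tol=0.446, Σhalf²=0.640714
  +G: nom +43.500 → Σnom=-52.730; wc +0.103/-0.103 → slack +1.827/-1.954; half-tol=0.103, Σhalf²=0.651323
  -H: nom -36.380 → Σnom=-89.110; wc +0.480/-0.200 → slack +2.307/-2.154; half-tol=0.340, Σhalf²=0.766923
  -I: nom -37.500 → Σnom=-126.610; wc +0.030/-0.030 → slack +2.337/-2.184; half-tol=0.030, Σhalf²=0.767823
  -J: nom -48.200 → Σnom=-174.810; wc +0.479/-0.479 → slack +2.816/-2.663; half-tol=0.479, Σhalf²=0.997264
Nominal = -174.810. Worst-case = [-174.810 - 2.663, -174.810 + 2.816] = [-177.473, -171.994]. RSS = √0.997264 = 0.999.

nominal=-174.810 wc=[-177.473,-171.994] rss=0.999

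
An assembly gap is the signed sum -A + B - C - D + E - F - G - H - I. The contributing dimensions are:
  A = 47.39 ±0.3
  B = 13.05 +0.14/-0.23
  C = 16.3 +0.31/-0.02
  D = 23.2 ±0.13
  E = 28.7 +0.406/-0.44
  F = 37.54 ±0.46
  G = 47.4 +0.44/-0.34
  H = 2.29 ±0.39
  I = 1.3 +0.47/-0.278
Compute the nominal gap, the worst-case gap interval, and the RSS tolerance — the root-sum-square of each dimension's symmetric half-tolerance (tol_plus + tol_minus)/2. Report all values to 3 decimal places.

Stack each dimension's contribution:
  -A: nom -47.390 → Σnom=-47.390; wc +0.300/-0.300 → slack +0.300/-0.300; half-tol=0.300, Σhalf²=0.090000
  +B: nom +13.050 → Σnom=-34.340; wc +0.140/-0.230 → slack +0.440/-0.530; half-tol=0.185, Σhalf²=0.124225
  -C: nom -16.300 → Σnom=-50.640; wc +0.020/-0.310 → slack +0.460/-0.840; half-tol=0.165, Σhalf²=0.151450
  -D: nom -23.200 → Σnom=-73.840; wc +0.130/-0.130 → slack +0.590/-0.970; half-tol=0.130, Σhalf²=0.168350
  +E: nom +28.700 → Σnom=-45.140; wc +0.406/-0.440 → slack +0.996/-1.410; half-tol=0.423, Σhalf²=0.347279
  -F: nom -37.540 → Σnom=-82.680; wc +0.460/-0.460 → slack +1.456/-1.870; half-tol=0.460, Σhalf²=0.558879
  -G: nom -47.400 → Σnom=-130.080; wc +0.340/-0.440 → slack +1.796/-2.310; half-tol=0.390, Σhalf²=0.710979
  -H: nom -2.290 → Σnom=-132.370; wc +0.390/-0.390 → slack +2.186/-2.700; half-tol=0.390, Σhalf²=0.863079
  -I: nom -1.300 → Σnom=-133.670; wc +0.278/-0.470 → slack +2.464/-3.170; half-tol=0.374, Σhalf²=1.002955
Nominal = -133.670. Worst-case = [-133.670 - 3.170, -133.670 + 2.464] = [-136.840, -131.206]. RSS = √1.002955 = 1.001.

nominal=-133.670 wc=[-136.840,-131.206] rss=1.001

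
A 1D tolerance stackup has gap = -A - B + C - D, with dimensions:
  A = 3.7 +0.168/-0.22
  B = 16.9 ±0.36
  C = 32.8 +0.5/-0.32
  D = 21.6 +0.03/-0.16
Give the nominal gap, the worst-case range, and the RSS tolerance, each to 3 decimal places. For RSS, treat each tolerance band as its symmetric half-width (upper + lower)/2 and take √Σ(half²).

nominal=-9.400 wc=[-10.278,-8.160] rss=0.587

Stack each dimension's contribution:
  -A: nom -3.700 → Σnom=-3.700; wc +0.220/-0.168 → slack +0.220/-0.168; half-tol=0.194, Σhalf²=0.037636
  -B: nom -16.900 → Σnom=-20.600; wc +0.360/-0.360 → slack +0.580/-0.528; half-tol=0.360, Σhalf²=0.167236
  +C: nom +32.800 → Σnom=12.200; wc +0.500/-0.320 → slack +1.080/-0.848; half-tol=0.410, Σhalf²=0.335336
  -D: nom -21.600 → Σnom=-9.400; wc +0.160/-0.030 → slack +1.240/-0.878; half-tol=0.095, Σhalf²=0.344361
Nominal = -9.400. Worst-case = [-9.400 - 0.878, -9.400 + 1.240] = [-10.278, -8.160]. RSS = √0.344361 = 0.587.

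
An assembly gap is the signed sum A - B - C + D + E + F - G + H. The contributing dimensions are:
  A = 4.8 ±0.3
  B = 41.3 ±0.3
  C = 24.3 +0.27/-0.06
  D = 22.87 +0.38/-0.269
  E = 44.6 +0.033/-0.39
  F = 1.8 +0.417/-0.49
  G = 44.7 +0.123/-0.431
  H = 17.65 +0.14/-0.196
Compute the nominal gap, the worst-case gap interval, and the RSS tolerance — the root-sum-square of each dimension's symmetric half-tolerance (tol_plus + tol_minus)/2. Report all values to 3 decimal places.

nominal=-18.580 wc=[-20.918,-16.519] rss=0.817

Stack each dimension's contribution:
  +A: nom +4.800 → Σnom=4.800; wc +0.300/-0.300 → slack +0.300/-0.300; half-tol=0.300, Σhalf²=0.090000
  -B: nom -41.300 → Σnom=-36.500; wc +0.300/-0.300 → slack +0.600/-0.600; half-tol=0.300, Σhalf²=0.180000
  -C: nom -24.300 → Σnom=-60.800; wc +0.060/-0.270 → slack +0.660/-0.870; half-tol=0.165, Σhalf²=0.207225
  +D: nom +22.870 → Σnom=-37.930; wc +0.380/-0.269 → slack +1.040/-1.139; half-tol=0.325, Σhalf²=0.312525
  +E: nom +44.600 → Σnom=6.670; wc +0.033/-0.390 → slack +1.073/-1.529; half-tol=0.212, Σhalf²=0.357258
  +F: nom +1.800 → Σnom=8.470; wc +0.417/-0.490 → slack +1.490/-2.019; half-tol=0.454, Σhalf²=0.562920
  -G: nom -44.700 → Σnom=-36.230; wc +0.431/-0.123 → slack +1.921/-2.142; half-tol=0.277, Σhalf²=0.639649
  +H: nom +17.650 → Σnom=-18.580; wc +0.140/-0.196 → slack +2.061/-2.338; half-tol=0.168, Σhalf²=0.667873
Nominal = -18.580. Worst-case = [-18.580 - 2.338, -18.580 + 2.061] = [-20.918, -16.519]. RSS = √0.667873 = 0.817.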